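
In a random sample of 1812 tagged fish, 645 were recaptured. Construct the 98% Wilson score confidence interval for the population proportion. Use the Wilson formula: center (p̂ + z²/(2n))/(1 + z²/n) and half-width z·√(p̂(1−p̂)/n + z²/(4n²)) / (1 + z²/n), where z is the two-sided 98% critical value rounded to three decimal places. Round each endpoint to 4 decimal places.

p̂ = 645/1812 = 0.35596; z = 2.326, so z² = 5.410276.
Denominator 1 + z²/n = 1 + 5.410276/1812 = 1.002986.
Adjusted center: (0.35596 + z²/(2n))/1.002986 = 0.35639.
Radicand: p̂(1−p̂)/n + z²/(4n²) = 0.000126519 + 0.000000412 = 0.000126931.
Half-width = 2.326·√0.000126931/1.002986 = 0.02613.
So the interval runs from 0.3303 to 0.3825.

(0.3303, 0.3825)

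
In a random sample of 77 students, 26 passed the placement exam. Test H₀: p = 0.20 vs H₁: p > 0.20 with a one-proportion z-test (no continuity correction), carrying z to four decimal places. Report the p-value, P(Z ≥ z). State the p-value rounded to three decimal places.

With x = 26 successes in n = 77, p̂ = 0.33766.
Null standard error: √(0.20·0.80/77) = √0.002077922 = 0.045584.
z = (p̂ − p₀)/SE = (26/77 − 0.20)/0.045584 ≈ 3.0200.
From the standard normal, P(Z ≥ z) = 0.001.

p-value = 0.001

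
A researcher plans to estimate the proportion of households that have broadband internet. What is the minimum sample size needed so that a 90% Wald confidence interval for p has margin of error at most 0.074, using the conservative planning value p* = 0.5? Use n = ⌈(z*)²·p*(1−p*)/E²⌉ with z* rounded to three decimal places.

For 90% confidence, z* = 1.645.
p*(1−p*) = 0.2500.
(z*)²·p*(1−p*)/E² = 2.706025·0.2500/0.005476 = 123.540.
⌈123.540⌉ = 124.

n = 124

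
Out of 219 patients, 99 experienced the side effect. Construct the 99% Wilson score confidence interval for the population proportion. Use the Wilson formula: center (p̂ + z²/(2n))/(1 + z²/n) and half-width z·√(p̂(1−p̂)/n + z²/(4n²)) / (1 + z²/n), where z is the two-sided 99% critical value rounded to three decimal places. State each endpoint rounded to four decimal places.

Here p̂ = 99/219 = 0.45205 and z = 2.576 (z² = 6.635776).
Denominator 1 + z²/n = 1 + 6.635776/219 = 1.030300.
Center = (0.45205 + 0.015150)/1.030300 = 0.45346.
Radicand: p̂(1−p̂)/n + z²/(4n²) = 0.001131056 + 0.000034589 = 0.001165645.
Half-width = 2.576·√0.001165645/1.030300 = 0.08536.
Interval: 0.45346 ± 0.08536 → (0.3681, 0.5388).

(0.3681, 0.5388)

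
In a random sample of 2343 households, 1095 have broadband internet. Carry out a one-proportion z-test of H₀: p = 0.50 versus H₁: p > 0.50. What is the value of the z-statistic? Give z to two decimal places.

z = -3.16

With x = 1095 successes in n = 2343, p̂ = 0.46735.
Under H₀, SE = √(p₀(1−p₀)/n) = √(0.50·0.50/2343) = √0.000106701 = 0.010330.
z = (p̂ − p₀)/SE = (0.46735 − 0.50)/0.010330 = -3.16.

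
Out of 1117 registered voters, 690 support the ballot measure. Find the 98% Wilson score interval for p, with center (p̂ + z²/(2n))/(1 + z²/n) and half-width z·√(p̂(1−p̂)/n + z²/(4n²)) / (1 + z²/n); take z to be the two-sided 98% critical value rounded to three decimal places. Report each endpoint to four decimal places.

(0.5834, 0.6509)

p̂ = 690/1117 = 0.61773; z = 2.326, so z² = 5.410276.
1 + z²/n = 1.004844.
Adjusted center: (0.61773 + z²/(2n))/1.004844 = 0.61716.
Radicand: p̂(1−p̂)/n + z²/(4n²) = 0.000211406 + 0.000001084 = 0.000212490.
Half-width = 2.326·√0.000212490/1.004844 = 0.03374.
CI: 0.61716 ± 0.03374 = (0.5834, 0.6509).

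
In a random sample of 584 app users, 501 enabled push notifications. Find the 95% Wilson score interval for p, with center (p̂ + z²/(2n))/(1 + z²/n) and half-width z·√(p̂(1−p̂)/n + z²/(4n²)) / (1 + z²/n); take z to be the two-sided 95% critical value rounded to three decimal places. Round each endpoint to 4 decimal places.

p̂ = 501/584 = 0.85788; z = 1.960, so z² = 3.841600.
Denominator 1 + z²/n = 1 + 3.841600/584 = 1.006578.
Adjusted center: (0.85788 + z²/(2n))/1.006578 = 0.85554.
Radicand: p̂(1−p̂)/n + z²/(4n²) = 0.000208774 + 0.000002816 = 0.000211590.
Half-width = z·√(radicand)/denom = 1.960·0.014546/1.006578 = 0.02832.
CI: 0.85554 ± 0.02832 = (0.8272, 0.8839).

(0.8272, 0.8839)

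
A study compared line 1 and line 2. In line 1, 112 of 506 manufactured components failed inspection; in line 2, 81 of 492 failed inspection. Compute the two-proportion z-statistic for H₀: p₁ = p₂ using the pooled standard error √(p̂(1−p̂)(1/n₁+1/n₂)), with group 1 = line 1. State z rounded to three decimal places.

z = 2.268

p̂₁ = 112/506 = 0.22134, p̂₂ = 81/492 = 0.16463.
Pooling: p̂ = 193/998 = 0.19339.
Pooled SE = √[0.1559883·0.00400880] ≈ 0.025007.
z = (p̂₁ − p̂₂)/SE = (0.22134 − 0.16463)/0.025007 = 0.05671/0.025007 = 2.268.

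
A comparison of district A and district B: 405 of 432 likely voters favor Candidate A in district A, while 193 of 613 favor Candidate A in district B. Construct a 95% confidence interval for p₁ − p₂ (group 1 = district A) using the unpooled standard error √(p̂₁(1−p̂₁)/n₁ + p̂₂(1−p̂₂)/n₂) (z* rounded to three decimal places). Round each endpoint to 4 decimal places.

(0.5794, 0.6659)

p̂₁ = 405/432 = 0.93750, p̂₂ = 193/613 = 0.31485; p̂₁ − p̂₂ = 0.62265.
Unpooled SE = √(p̂₁(1−p̂₁)/n₁ + p̂₂(1−p̂₂)/n₂) = √(0.000135634 + 0.000351905) = 0.022080.
z* = 1.960 at the 95% level. Margin of error = 0.04328.
CI: 0.62265 ± 0.04328 = (0.5794, 0.6659).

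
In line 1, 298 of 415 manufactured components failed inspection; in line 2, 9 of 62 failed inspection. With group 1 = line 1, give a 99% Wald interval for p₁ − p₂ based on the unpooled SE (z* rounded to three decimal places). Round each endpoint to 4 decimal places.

p̂₁ = 0.71807, p̂₂ = 0.14516, so the observed difference is 0.57291.
SE = √(0.000487818 + 0.002001443) = √0.002489261 = 0.049892.
For 99% confidence, z* = 2.576. Margin of error = 0.12852.
CI: 0.57291 ± 0.12852 = (0.4444, 0.7014).

(0.4444, 0.7014)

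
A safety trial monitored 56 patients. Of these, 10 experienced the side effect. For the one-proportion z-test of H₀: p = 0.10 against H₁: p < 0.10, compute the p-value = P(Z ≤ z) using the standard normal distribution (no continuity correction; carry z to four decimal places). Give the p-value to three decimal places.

The sample proportion is 10/56 = 0.17857.
Under H₀, SE = √(p₀(1−p₀)/n) = √(0.10·0.90/56) = √0.001607143 = 0.040089.
z = (p̂ − p₀)/SE = (10/56 − 0.10)/0.040089 ≈ 1.9599.
p-value = P(Z ≤ z) with z = 1.9599 → 0.975.

p-value = 0.975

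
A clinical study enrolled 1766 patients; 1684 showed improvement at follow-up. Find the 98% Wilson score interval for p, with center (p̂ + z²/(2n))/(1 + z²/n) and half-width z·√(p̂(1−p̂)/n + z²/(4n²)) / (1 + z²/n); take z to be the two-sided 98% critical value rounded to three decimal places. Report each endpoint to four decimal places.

(0.9405, 0.9639)

Here p̂ = 1684/1766 = 0.95357 and z = 2.326 (z² = 5.410276).
1 + z²/n = 1.003064.
Adjusted center: (0.95357 + z²/(2n))/1.003064 = 0.95218.
Radicand: p̂(1−p̂)/n + z²/(4n²) = 0.000025072 + 0.000000434 = 0.000025506.
Half-width = z·√(radicand)/denom = 2.326·0.005050/1.003064 = 0.01171.
CI: 0.95218 ± 0.01171 = (0.9405, 0.9639).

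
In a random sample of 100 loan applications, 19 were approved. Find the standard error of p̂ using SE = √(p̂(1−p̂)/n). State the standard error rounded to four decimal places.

p̂ = 19/100 = 0.19000.
p̂(1−p̂) = 0.19000·0.81000 = 0.153900.
Dividing by n and taking the root: √0.001539000 = 0.0392.

SE = 0.0392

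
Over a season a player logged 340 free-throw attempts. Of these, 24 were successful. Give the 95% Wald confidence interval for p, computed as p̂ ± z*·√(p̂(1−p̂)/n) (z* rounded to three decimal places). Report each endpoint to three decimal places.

The sample proportion is 24/340 = 0.07059.
SE = √(p̂(1−p̂)/n) = √(0.065606/340) = 0.013891.
z* = 1.960 at the 95% level.
Margin of error: 1.960 × 0.013891 = 0.02723.
So the interval runs from 0.043 to 0.098.

(0.043, 0.098)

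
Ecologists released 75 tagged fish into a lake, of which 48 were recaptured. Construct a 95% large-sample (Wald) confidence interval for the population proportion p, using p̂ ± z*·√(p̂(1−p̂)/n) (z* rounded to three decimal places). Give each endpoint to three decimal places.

p̂ = 48/75 = 0.64000.
SE = √(p̂(1−p̂)/n) = √(0.230400/75) = 0.055426.
The 95% critical value is z* = 1.960.
Margin = 1.960·0.055426 = 0.10863.
CI: 0.64000 ± 0.10863 = (0.531, 0.749).

(0.531, 0.749)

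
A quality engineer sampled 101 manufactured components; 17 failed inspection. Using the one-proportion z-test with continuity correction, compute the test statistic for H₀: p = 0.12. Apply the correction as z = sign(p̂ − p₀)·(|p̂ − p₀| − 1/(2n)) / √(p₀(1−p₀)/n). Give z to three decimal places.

z = 1.341

With x = 17 successes in n = 101, p̂ = 0.16832. p̂ − p₀ = 0.048317.
Continuity correction 1/(2n) = 1/202 = 0.004950.
Corrected numerator: |0.048317| − 0.004950 = 0.043367.
SE₀ = √(0.12·0.88/101) = 0.032335.
z = (+)0.043367/0.032335 = 1.341.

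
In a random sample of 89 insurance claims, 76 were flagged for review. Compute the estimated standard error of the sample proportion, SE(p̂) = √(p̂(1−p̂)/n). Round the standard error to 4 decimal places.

With x = 76 successes in n = 89, p̂ = 0.85393.
p̂(1−p̂) = 0.85393·0.14607 = 0.124734.
Dividing by n and taking the root: √0.001401506 = 0.0374.

SE = 0.0374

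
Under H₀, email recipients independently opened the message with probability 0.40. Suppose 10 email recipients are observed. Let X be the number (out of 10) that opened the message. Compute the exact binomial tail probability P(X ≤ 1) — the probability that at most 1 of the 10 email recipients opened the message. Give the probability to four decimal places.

X ~ Binomial(n=10, p=0.40).
P(X ≤ 1) = C(10,0)·0.40^0·0.60^10 + C(10,1)·0.40^1·0.60^9.
= 0.006047 + 0.040311 = 0.0464.

P = 0.0464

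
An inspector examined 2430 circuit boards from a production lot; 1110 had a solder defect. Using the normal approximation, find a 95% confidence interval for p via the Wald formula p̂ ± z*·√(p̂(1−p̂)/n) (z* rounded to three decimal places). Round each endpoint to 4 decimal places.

(0.4370, 0.4766)

With x = 1110 successes in n = 2430, p̂ = 0.45679.
SE(p̂) = √(0.45679·0.54321/2430) = 0.010105.
For 95% confidence, z* = 1.960.
Margin = 1.960·0.010105 = 0.01981.
So the interval runs from 0.4370 to 0.4766.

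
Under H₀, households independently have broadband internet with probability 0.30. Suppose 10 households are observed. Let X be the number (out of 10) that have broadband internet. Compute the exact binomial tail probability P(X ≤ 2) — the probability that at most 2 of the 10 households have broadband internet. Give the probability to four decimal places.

P = 0.3828

X ~ Binomial(n=10, p=0.30).
P(X ≤ 2) = C(10,0)·0.30^0·0.70^10 + C(10,1)·0.30^1·0.70^9 + C(10,2)·0.30^2·0.70^8.
= 0.028248 + 0.121061 + 0.233474 = 0.3828.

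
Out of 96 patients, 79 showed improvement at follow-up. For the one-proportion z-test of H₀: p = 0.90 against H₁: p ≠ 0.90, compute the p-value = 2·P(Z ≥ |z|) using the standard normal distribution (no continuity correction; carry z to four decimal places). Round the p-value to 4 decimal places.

p-value = 0.0118

Sample proportion p̂ = 79/96 = 0.82292.
Null standard error: √(0.90·0.10/96) = √0.000937500 = 0.030619.
Test statistic (full precision, shown to 4 dp): z = (79/96 − 0.90)/SE₀ ≈ -2.5175.
p-value = 2·P(Z ≥ |z|) with z = -2.5175 → 0.0118.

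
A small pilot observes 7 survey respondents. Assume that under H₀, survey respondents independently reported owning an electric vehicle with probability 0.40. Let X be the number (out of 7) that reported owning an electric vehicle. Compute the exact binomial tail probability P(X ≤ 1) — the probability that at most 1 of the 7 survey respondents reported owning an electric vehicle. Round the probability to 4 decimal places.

X is binomial with n = 7 and p = 0.40.
P(X ≤ 1) = C(7,0)·0.40^0·0.60^7 + C(7,1)·0.40^1·0.60^6.
= 0.027994 + 0.130637 = 0.1586.

P = 0.1586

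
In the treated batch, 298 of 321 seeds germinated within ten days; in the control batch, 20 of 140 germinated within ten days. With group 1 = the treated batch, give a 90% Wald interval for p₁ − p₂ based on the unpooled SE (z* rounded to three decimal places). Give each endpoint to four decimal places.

p̂₁ = 298/321 = 0.92835, p̂₂ = 20/140 = 0.14286; p̂₁ − p̂₂ = 0.78549.
SE = √(0.000207219 + 0.000874636) = √0.001081855 = 0.032892.
For 90% confidence, z* = 1.645. Margin of error = 0.05411.
So the interval runs from 0.7314 to 0.8396.

(0.7314, 0.8396)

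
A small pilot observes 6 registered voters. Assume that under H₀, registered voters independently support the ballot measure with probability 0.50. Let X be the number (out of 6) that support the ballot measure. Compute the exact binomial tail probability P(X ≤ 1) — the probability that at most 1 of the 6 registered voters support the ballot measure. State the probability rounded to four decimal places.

X ~ Binomial(n=6, p=0.50).
P(X ≤ 1) = C(6,0)·0.50^0·0.50^6 + C(6,1)·0.50^1·0.50^5.
= 0.015625 + 0.093750 = 0.1094.

P = 0.1094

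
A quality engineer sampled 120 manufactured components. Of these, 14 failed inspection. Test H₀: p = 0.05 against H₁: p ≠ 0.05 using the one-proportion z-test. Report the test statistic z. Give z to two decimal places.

With x = 14 successes in n = 120, p̂ = 0.11667.
Under H₀, SE = √(p₀(1−p₀)/n) = √(0.05·0.95/120) = √0.000395833 = 0.019896.
z = (p̂ − p₀)/SE = (0.11667 − 0.05)/0.019896 = 3.35.

z = 3.35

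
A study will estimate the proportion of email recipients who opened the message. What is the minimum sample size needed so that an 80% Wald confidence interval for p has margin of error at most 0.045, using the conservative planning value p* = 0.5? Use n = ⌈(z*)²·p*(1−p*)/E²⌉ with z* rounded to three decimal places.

For 80% confidence, z* = 1.282.
p*(1−p*) = 0.50·0.50 = 0.2500.
Required n before rounding: 1.643524 × 0.2500 / 0.045² = 202.904.
Rounding up, n = 203.

n = 203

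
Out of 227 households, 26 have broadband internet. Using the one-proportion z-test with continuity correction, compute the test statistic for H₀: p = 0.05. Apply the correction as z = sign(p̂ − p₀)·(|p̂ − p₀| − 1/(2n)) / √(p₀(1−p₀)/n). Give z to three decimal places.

Sample proportion p̂ = 26/227 = 0.11454. p̂ − p₀ = 0.064537.
1/(2n) = 0.002203.
Corrected numerator: |0.064537| − 0.002203 = 0.062334.
SE₀ = √(0.05·0.95/227) = 0.014466.
z = +0.062334/0.014466 = 4.309.

z = 4.309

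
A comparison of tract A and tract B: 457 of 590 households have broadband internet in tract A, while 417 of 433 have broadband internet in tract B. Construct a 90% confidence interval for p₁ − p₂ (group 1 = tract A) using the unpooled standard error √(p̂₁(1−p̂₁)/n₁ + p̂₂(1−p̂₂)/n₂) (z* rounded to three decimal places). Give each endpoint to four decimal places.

p̂₁ = 0.77458, p̂₂ = 0.96305, so the observed difference is -0.18847.
Unpooled SE = √(p̂₁(1−p̂₁)/n₁ + p̂₂(1−p̂₂)/n₂) = √(0.000295946 + 0.000082185) = 0.019446.
The 90% critical value is z* = 1.645. Margin = 1.645·0.019446 = 0.03199.
So the interval runs from -0.2205 to -0.1565.

(-0.2205, -0.1565)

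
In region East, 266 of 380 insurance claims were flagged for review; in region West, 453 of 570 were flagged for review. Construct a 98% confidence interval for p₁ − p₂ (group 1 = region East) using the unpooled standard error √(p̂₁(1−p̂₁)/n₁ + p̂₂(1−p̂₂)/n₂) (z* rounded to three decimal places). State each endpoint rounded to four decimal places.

p̂₁ = 266/380 = 0.70000, p̂₂ = 453/570 = 0.79474; p̂₁ − p̂₂ = -0.09474.
SE = √(0.000552632 + 0.000286193) = √0.000838825 = 0.028962.
z* = 2.326 at the 98% level. Margin of error = 0.06737.
So the interval runs from -0.1621 to -0.0274.

(-0.1621, -0.0274)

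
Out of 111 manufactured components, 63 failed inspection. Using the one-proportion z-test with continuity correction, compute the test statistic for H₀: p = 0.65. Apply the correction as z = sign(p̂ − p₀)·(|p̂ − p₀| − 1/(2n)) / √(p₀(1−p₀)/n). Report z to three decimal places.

z = -1.721

The sample proportion is 63/111 = 0.56757. p̂ − p₀ = -0.082432.
1/(2n) = 0.004505.
Corrected numerator: |-0.082432| − 0.004505 = 0.077927.
SE₀ = √(0.65·0.35/111) = 0.045272.
z = (−)0.077927/0.045272 = -1.721.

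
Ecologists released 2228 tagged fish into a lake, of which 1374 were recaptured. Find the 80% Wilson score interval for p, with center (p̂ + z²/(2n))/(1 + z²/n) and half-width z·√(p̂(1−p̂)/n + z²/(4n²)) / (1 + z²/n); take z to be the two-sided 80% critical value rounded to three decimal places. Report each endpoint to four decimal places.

p̂ = 1374/2228 = 0.61670; z = 1.282, so z² = 1.643524.
1 + z²/n = 1.000738.
Center = (0.61670 + 0.000369)/1.000738 = 0.61661.
Radicand: p̂(1−p̂)/n + z²/(4n²) = 0.000106096 + 0.000000083 = 0.000106179.
Half-width = 1.282·√0.000106179/1.000738 = 0.01320.
So the interval runs from 0.6034 to 0.6298.

(0.6034, 0.6298)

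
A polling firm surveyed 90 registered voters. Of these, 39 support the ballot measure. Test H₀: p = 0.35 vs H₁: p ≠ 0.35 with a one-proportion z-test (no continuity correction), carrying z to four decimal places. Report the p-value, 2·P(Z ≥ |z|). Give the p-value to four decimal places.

p-value = 0.0974

Sample proportion p̂ = 39/90 = 0.43333.
Null standard error: √(0.35·0.65/90) = √0.002527778 = 0.050277.
Test statistic (full precision, shown to 4 dp): z = (39/90 − 0.35)/SE₀ ≈ 1.6575.
p-value = 2·P(Z ≥ |z|) with z = 1.6575 → 0.0974.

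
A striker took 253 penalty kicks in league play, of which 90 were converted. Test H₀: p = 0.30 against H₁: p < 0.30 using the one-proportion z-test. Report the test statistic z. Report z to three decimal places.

With x = 90 successes in n = 253, p̂ = 0.35573.
Under H₀, SE = √(p₀(1−p₀)/n) = √(0.30·0.70/253) = √0.000830040 = 0.028810.
z = (0.35573 − 0.30)/0.028810 = 0.05573/0.028810 = 1.934.

z = 1.934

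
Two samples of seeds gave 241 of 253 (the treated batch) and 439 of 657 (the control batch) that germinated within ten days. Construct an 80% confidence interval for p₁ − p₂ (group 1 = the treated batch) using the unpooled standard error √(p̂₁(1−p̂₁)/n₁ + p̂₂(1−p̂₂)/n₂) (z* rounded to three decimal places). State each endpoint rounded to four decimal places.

(0.2553, 0.3135)

p̂₁ = 0.95257, p̂₂ = 0.66819, so the observed difference is 0.28438.
SE = √(0.000178582 + 0.000337462) = √0.000516044 = 0.022717.
For 80% confidence, z* = 1.282. Margin = 1.282·0.022717 = 0.02912.
So the interval runs from 0.2553 to 0.3135.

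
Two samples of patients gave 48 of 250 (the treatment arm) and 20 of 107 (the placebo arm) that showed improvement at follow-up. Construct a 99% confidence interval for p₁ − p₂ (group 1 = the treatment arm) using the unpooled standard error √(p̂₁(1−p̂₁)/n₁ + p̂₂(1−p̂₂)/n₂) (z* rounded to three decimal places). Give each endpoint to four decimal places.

p̂₁ = 48/250 = 0.19200, p̂₂ = 20/107 = 0.18692; p̂₁ − p̂₂ = 0.00508.
SE = √(0.000620544 + 0.001420358) = √0.002040902 = 0.045176.
The 99% critical value is z* = 2.576. Margin = 2.576·0.045176 = 0.11637.
Interval: 0.00508 ± 0.11637 → (-0.1113, 0.1215).

(-0.1113, 0.1215)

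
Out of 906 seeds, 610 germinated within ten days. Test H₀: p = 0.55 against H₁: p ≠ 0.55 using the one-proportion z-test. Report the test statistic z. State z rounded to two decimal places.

p̂ = 610/906 = 0.67329.
Null standard error: √(0.55·0.45/906) = √0.000273179 = 0.016528.
z = (p̂ − p₀)/SE = (0.67329 − 0.55)/0.016528 = 7.46.

z = 7.46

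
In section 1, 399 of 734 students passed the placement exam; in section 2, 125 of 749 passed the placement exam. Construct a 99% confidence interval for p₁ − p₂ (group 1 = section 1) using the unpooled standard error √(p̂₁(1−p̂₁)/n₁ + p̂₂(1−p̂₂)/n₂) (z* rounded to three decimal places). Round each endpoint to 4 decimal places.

(0.3178, 0.4357)

p̂₁ = 399/734 = 0.54360, p̂₂ = 125/749 = 0.16689; p̂₁ − p̂₂ = 0.37671.
Unpooled SE = √(p̂₁(1−p̂₁)/n₁ + p̂₂(1−p̂₂)/n₂) = √(0.000338010 + 0.000185630) = 0.022883.
For 99% confidence, z* = 2.576. Margin = 2.576·0.022883 = 0.05895.
CI: 0.37671 ± 0.05895 = (0.3178, 0.4357).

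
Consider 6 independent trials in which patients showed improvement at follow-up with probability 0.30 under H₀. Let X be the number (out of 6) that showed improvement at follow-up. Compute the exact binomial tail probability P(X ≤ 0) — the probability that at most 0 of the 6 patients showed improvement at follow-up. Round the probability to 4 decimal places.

X ~ Binomial(n=6, p=0.30).
P(X ≤ 0) = C(6,0)·0.30^0·0.70^6.
= 0.117649 = 0.1176.

P = 0.1176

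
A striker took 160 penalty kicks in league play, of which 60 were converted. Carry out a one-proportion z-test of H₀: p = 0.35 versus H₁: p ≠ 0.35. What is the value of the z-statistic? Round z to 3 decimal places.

z = 0.663

Sample proportion p̂ = 60/160 = 0.37500.
SE₀ = √(0.35·0.65/160) = 0.037708.
Test statistic: z = 0.02500/0.037708 = 0.663.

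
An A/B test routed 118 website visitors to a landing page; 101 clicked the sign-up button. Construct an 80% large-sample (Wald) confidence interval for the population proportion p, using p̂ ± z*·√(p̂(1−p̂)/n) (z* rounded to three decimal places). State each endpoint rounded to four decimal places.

p̂ = 101/118 = 0.85593.
SE(p̂) = √(0.85593·0.14407/118) = 0.032327.
For 80% confidence, z* = 1.282.
Margin = 1.282·0.032327 = 0.04144.
So the interval runs from 0.8145 to 0.8974.

(0.8145, 0.8974)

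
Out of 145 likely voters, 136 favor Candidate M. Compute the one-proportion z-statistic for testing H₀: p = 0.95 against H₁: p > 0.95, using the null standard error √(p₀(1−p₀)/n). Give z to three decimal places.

p̂ = 136/145 = 0.93793.
Null standard error: √(0.95·0.05/145) = √0.000327586 = 0.018099.
z = (p̂ − p₀)/SE = (0.93793 − 0.95)/0.018099 = -0.667.

z = -0.667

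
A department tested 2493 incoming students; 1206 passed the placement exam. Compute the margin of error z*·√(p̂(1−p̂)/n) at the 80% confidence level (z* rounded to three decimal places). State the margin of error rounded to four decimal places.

ME = 0.0128

Sample proportion p̂ = 1206/2493 = 0.48375.
SE(p̂) = √(0.48375·0.51625/2493) = 0.010009.
The 80% critical value is z* = 1.282.
So ME = 0.0128.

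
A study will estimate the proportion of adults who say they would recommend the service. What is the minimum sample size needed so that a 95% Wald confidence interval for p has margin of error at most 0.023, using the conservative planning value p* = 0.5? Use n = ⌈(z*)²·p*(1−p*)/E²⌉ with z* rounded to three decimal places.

For 95% confidence, z* = 1.960.
p*(1−p*) = 0.2500.
(z*)²·p*(1−p*)/E² = 3.841600·0.2500/0.000529 = 1815.501.
Rounding up, n = 1816.

n = 1816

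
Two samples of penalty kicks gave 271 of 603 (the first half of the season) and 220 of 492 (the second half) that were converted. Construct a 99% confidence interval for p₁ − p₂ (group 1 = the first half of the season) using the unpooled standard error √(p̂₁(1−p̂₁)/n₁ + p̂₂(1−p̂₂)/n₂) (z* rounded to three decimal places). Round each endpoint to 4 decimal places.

(-0.0756, 0.0801)

p̂₁ = 0.44942, p̂₂ = 0.44715, so the observed difference is 0.00227.
SE = √(0.000410351 + 0.000502454) = √0.000912805 = 0.030213.
The 99% critical value is z* = 2.576. Margin = 2.576·0.030213 = 0.07783.
CI: 0.00227 ± 0.07783 = (-0.0756, 0.0801).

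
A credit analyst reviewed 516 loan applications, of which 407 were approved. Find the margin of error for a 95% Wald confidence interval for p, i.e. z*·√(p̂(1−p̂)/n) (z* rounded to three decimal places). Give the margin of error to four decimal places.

ME = 0.0352

p̂ = 407/516 = 0.78876.
SE(p̂) = √(0.78876·0.21124/516) = 0.017969.
For 95% confidence, z* = 1.960.
Margin of error = z*·SE = 1.960 × 0.017969 = 0.0352.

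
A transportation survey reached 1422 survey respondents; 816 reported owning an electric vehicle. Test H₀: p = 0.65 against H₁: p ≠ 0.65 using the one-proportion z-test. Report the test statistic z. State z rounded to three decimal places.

z = -6.021

The sample proportion is 816/1422 = 0.57384.
Under H₀, SE = √(p₀(1−p₀)/n) = √(0.65·0.35/1422) = √0.000159986 = 0.012649.
z = (p̂ − p₀)/SE = (0.57384 − 0.65)/0.012649 = -6.021.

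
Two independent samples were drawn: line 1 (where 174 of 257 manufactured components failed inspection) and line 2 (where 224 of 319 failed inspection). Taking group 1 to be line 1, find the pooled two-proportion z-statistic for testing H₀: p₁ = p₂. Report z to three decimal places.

p̂₁ = 174/257 = 0.67704, p̂₂ = 224/319 = 0.70219.
Pooling: p̂ = 398/576 = 0.69097.
Pooled SE = √[0.2135296·0.00702585] ≈ 0.038733.
z = -0.02515/0.038733 = -0.649.

z = -0.649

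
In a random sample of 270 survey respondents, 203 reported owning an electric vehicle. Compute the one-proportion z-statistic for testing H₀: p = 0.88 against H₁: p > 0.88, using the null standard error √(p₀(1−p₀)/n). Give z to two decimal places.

z = -6.48

p̂ = 203/270 = 0.75185.
Null standard error: √(0.88·0.12/270) = √0.000391111 = 0.019777.
z = (p̂ − p₀)/SE = (0.75185 − 0.88)/0.019777 = -6.48.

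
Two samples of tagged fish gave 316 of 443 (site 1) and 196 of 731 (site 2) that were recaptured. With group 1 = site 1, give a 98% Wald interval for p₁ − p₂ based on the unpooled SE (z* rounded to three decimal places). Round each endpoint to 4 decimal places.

p̂₁ = 0.71332, p̂₂ = 0.26813, so the observed difference is 0.44519.
SE = √(0.000461615 + 0.000268446) = √0.000730061 = 0.027020.
z* = 2.326 at the 98% level. Margin = 2.326·0.027020 = 0.06285.
So the interval runs from 0.3823 to 0.5080.

(0.3823, 0.5080)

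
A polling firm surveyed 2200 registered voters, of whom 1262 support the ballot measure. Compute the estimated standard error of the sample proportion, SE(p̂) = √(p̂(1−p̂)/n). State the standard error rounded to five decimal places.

SE = 0.01054

The sample proportion is 1262/2200 = 0.57364.
p̂(1−p̂) = 0.57364·0.42636 = 0.244577.
SE = √(0.244577/2200) = √0.000111171 = 0.01054.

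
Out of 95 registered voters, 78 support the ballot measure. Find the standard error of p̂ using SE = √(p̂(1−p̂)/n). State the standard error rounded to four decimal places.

The sample proportion is 78/95 = 0.82105.
p̂(1−p̂) = 0.82105·0.17895 = 0.146927.
SE = √(0.146927/95) = √0.001546600 = 0.0393.

SE = 0.0393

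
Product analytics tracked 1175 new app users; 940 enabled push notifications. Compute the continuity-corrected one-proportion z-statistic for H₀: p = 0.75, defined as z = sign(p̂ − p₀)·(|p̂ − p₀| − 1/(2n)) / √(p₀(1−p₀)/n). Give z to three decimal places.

z = 3.924

With x = 940 successes in n = 1175, p̂ = 0.80000. p̂ − p₀ = 0.050000.
Continuity correction 1/(2n) = 1/2350 = 0.000426.
Corrected numerator: |0.050000| − 0.000426 = 0.049574.
Null standard error: √(0.75·0.25/1175) = √0.000159574 = 0.012632.
z = +0.049574/0.012632 = 3.924.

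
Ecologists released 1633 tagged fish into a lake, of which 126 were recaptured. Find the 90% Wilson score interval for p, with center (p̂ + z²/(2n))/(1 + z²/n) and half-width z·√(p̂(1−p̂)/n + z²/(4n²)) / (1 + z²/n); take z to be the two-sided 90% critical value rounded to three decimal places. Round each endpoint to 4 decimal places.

p̂ = 126/1633 = 0.07716; z = 1.645, so z² = 2.706025.
1 + z²/n = 1.001657.
Adjusted center: (0.07716 + z²/(2n))/1.001657 = 0.07786.
Radicand: p̂(1−p̂)/n + z²/(4n²) = 0.000043604 + 0.000000254 = 0.000043858.
Half-width = 1.645·√0.000043858/1.001657 = 0.01088.
Interval: 0.07786 ± 0.01088 → (0.0670, 0.0887).

(0.0670, 0.0887)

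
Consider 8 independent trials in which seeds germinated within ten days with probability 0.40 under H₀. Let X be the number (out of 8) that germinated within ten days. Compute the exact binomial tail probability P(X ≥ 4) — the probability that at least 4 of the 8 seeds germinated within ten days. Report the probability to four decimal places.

X is binomial with n = 8 and p = 0.40.
P(X ≥ 4) = Σ_{j=4}^{8} C(8,j)·0.40^j·0.60^{8−j}.
= 0.232243 + 0.123863 + 0.041288 + 0.007864 + 0.000655 = 0.4059.

P = 0.4059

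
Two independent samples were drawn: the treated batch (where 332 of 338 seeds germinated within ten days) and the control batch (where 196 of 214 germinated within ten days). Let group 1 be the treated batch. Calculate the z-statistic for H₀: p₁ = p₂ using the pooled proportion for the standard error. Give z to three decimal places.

z = 3.725

Sample proportions: p̂₁ = 332/338 = 0.98225 and p̂₂ = 196/214 = 0.91589.
Pooled p̂ = (332+196)/(338+214) = 528/552 = 0.95652.
SE = √[p̂(1−p̂)(1/n₁+1/n₂)] = √[0.95652·0.04348·(1/338+1/214)] ≈ 0.017815.
z = 0.06636/0.017815 = 3.725.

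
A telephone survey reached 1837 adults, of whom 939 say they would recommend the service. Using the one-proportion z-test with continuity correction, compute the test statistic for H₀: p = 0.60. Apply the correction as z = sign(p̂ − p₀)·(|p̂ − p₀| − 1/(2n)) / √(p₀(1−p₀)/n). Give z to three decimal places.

The sample proportion is 939/1837 = 0.51116. p̂ − p₀ = -0.088841.
1/(2n) = 0.000272.
Corrected numerator: |-0.088841| − 0.000272 = 0.088569.
Under H₀, SE = √(p₀(1−p₀)/n) = √(0.60·0.40/1837) = √0.000130648 = 0.011430.
z = −0.088569/0.011430 = -7.749.

z = -7.749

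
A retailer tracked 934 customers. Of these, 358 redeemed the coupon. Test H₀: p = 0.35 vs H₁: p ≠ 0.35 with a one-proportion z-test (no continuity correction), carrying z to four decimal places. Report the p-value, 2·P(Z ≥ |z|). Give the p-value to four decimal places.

p-value = 0.0329

The sample proportion is 358/934 = 0.38330.
Under H₀, SE = √(p₀(1−p₀)/n) = √(0.35·0.65/934) = √0.000243576 = 0.015607.
Test statistic (full precision, shown to 4 dp): z = (358/934 − 0.35)/SE₀ ≈ 2.1335.
From the standard normal, 2·P(Z ≥ |z|) = 0.0329.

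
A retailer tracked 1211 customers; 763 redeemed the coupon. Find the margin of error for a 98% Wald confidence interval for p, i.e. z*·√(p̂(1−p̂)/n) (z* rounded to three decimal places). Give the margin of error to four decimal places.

ME = 0.0323

The sample proportion is 763/1211 = 0.63006.
SE = √(p̂(1−p̂)/n) = √(0.233085/1211) = 0.013873.
The 98% critical value is z* = 2.326.
ME = 2.326·0.013873 = 0.0323.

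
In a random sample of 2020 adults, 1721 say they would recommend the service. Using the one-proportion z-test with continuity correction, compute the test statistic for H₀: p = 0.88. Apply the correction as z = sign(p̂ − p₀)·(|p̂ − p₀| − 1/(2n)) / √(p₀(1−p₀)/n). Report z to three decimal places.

z = -3.841

The sample proportion is 1721/2020 = 0.85198. p̂ − p₀ = -0.028020.
1/(2n) = 0.000248.
Corrected numerator: |-0.028020| − 0.000248 = 0.027772.
Null standard error: √(0.88·0.12/2020) = √0.000052277 = 0.007230.
z = (−)0.027772/0.007230 = -3.841.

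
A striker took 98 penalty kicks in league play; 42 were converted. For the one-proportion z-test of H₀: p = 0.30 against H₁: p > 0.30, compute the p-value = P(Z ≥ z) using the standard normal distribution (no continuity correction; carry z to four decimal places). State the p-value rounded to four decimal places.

The sample proportion is 42/98 = 0.42857.
Under H₀, SE = √(p₀(1−p₀)/n) = √(0.30·0.70/98) = √0.002142857 = 0.046291.
Test statistic (full precision, shown to 4 dp): z = (42/98 − 0.30)/SE₀ ≈ 2.7775.
p-value = P(Z ≥ z) with z = 2.7775 → 0.0027.

p-value = 0.0027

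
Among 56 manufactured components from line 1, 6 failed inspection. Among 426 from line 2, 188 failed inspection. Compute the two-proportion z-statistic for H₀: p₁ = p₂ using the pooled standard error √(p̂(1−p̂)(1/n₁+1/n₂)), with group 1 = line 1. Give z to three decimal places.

Sample proportions: p̂₁ = 6/56 = 0.10714 and p̂₂ = 188/426 = 0.44131.
Pooling: p̂ = 194/482 = 0.40249.
SE = √[p̂(1−p̂)(1/n₁+1/n₂)] = √[0.40249·0.59751·(1/56+1/426)] ≈ 0.069707.
z = -0.33417/0.069707 = -4.794.

z = -4.794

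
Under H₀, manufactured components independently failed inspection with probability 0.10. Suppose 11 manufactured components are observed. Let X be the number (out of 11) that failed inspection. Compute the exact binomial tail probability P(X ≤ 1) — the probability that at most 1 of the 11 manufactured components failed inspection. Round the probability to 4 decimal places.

P = 0.6974

X is binomial with n = 11 and p = 0.10.
P(X ≤ 1) = C(11,0)·0.10^0·0.90^11 + C(11,1)·0.10^1·0.90^10.
= 0.313811 + 0.383546 = 0.6974.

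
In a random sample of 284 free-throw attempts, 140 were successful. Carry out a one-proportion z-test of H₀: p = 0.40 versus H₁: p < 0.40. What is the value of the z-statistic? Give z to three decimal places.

z = 3.198

With x = 140 successes in n = 284, p̂ = 0.49296.
Under H₀, SE = √(p₀(1−p₀)/n) = √(0.40·0.60/284) = √0.000845070 = 0.029070.
Test statistic: z = 0.09296/0.029070 = 3.198.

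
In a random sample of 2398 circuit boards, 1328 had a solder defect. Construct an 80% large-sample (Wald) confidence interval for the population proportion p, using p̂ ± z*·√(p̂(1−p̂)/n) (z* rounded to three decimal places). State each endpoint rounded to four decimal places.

(0.5408, 0.5668)

The sample proportion is 1328/2398 = 0.55379.
Standard error of p̂: √(0.247106/2398) = √0.000103047 = 0.010151.
The 80% critical value is z* = 1.282.
Margin of error: 1.282 × 0.010151 = 0.01301.
Interval: 0.55379 ± 0.01301 → (0.5408, 0.5668).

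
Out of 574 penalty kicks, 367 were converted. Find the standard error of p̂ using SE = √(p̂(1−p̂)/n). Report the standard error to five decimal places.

With x = 367 successes in n = 574, p̂ = 0.63937.
p̂(1−p̂) = 0.63937·0.36063 = 0.230576.
SE = √(0.230576/574) = 0.02004.

SE = 0.02004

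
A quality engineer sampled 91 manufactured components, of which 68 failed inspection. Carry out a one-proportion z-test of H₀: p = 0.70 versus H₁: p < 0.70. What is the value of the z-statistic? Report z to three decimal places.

Sample proportion p̂ = 68/91 = 0.74725.
SE₀ = √(0.70·0.30/91) = 0.048038.
Test statistic: z = 0.04725/0.048038 = 0.984.

z = 0.984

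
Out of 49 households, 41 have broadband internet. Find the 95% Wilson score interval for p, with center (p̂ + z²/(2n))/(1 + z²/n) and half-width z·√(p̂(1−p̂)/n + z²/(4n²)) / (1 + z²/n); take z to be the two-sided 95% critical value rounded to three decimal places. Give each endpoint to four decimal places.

p̂ = 41/49 = 0.83673; z = 1.960, so z² = 3.841600.
Denominator 1 + z²/n = 1 + 3.841600/49 = 1.078400.
Center = (0.83673 + 0.039200)/1.078400 = 0.81225.
Radicand: p̂(1−p̂)/n + z²/(4n²) = 0.002787954 + 0.000400000 = 0.003187954.
Half-width = 1.960·√0.003187954/1.078400 = 0.10262.
So the interval runs from 0.7096 to 0.9149.

(0.7096, 0.9149)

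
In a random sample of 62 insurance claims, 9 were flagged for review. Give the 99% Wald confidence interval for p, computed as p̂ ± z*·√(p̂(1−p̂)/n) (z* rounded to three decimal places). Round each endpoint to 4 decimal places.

The sample proportion is 9/62 = 0.14516.
SE = √(p̂(1−p̂)/n) = √(0.124089/62) = 0.044737.
z* = 2.576 at the 99% level.
Margin of error: 2.576 × 0.044737 = 0.11524.
Interval: 0.14516 ± 0.11524 → (0.0299, 0.2604).

(0.0299, 0.2604)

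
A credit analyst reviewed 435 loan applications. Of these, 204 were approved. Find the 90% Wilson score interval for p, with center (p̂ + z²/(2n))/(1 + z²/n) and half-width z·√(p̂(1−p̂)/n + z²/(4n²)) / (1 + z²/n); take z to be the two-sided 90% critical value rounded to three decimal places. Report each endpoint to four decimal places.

Here p̂ = 204/435 = 0.46897 and z = 1.645 (z² = 2.706025).
Denominator 1 + z²/n = 1 + 2.706025/435 = 1.006221.
Adjusted center: (0.46897 + z²/(2n))/1.006221 = 0.46916.
Radicand: p̂(1−p̂)/n + z²/(4n²) = 0.000572499 + 0.000003575 = 0.000576074.
Half-width = z·√(radicand)/denom = 1.645·0.024002/1.006221 = 0.03924.
Interval: 0.46916 ± 0.03924 → (0.4299, 0.5084).

(0.4299, 0.5084)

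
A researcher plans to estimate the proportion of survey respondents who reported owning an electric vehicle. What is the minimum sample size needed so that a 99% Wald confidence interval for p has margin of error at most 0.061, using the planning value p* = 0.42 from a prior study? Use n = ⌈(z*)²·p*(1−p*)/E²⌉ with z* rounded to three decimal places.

z* = 2.576 at the 99% level.
p*(1−p*) = 0.42·0.58 = 0.2436.
Required n before rounding: 6.635776 × 0.2436 / 0.061² = 434.420.
Rounding up, n = 435.

n = 435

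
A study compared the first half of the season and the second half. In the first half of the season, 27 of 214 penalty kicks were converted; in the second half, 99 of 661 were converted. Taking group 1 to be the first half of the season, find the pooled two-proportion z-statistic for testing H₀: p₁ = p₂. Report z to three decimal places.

Sample proportions: p̂₁ = 27/214 = 0.12617 and p̂₂ = 99/661 = 0.14977.
Pooling: p̂ = 126/875 = 0.14400.
Pooled SE = √[0.1232640·0.00618576] ≈ 0.027613.
z = -0.02360/0.027613 = -0.855.

z = -0.855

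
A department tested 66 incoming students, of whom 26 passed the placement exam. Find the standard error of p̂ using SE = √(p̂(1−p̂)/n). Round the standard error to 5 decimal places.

p̂ = 26/66 = 0.39394.
p̂(1−p̂) = 0.39394·0.60606 = 0.238751.
SE = √(0.238751/66) = 0.06015.

SE = 0.06015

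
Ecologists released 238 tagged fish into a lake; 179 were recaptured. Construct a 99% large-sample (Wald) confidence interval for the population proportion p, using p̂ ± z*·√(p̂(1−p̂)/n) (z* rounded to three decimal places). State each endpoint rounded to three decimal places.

p̂ = 179/238 = 0.75210.
Standard error of p̂: √(0.186445/238) = √0.000783383 = 0.027989.
The 99% critical value is z* = 2.576.
Margin = 2.576·0.027989 = 0.07210.
So the interval runs from 0.680 to 0.824.

(0.680, 0.824)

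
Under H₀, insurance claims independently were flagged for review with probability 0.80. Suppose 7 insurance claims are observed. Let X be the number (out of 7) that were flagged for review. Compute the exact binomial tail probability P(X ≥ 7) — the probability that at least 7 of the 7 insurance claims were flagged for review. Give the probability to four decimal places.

P = 0.2097

X ~ Binomial(n=7, p=0.80).
P(X ≥ 7) = C(7,7)·0.80^7·0.20^0.
= 0.209715 = 0.2097.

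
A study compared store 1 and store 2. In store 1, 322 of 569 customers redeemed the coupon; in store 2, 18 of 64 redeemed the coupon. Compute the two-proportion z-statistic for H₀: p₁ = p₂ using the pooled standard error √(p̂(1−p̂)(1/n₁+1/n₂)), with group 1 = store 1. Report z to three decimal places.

Sample proportions: p̂₁ = 322/569 = 0.56591 and p̂₂ = 18/64 = 0.28125.
Pooled p̂ = (322+18)/(569+64) = 340/633 = 0.53712.
SE = √[p̂(1−p̂)(1/n₁+1/n₂)] = √[0.53712·0.46288·(1/569+1/64)] ≈ 0.065739.
z = (p̂₁ − p̂₂)/SE = (0.56591 − 0.28125)/0.065739 = 0.28466/0.065739 = 4.330.

z = 4.330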